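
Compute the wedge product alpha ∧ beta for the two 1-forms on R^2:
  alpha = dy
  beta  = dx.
alpha ∧ beta = (-1) dx ∧ dy

Distribute the wedge, using dx_i ∧ dx_j = -dx_j ∧ dx_i and dx_i ∧ dx_i = 0. For each pair (i, j) with i < j, the coefficient of dx_i ∧ dx_j in alpha ∧ beta is (alpha_i * beta_j - alpha_j * beta_i). Collecting: alpha ∧ beta = (-1) dx ∧ dy.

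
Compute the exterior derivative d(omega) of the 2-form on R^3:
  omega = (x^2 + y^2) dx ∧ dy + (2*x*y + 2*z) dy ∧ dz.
d(omega) = (2*y) dx ∧ dy ∧ dz

For a 2-form omega = sum_{i<j} g_{ij} dx_i ∧ dx_j, the exterior derivative is
  d(omega) = sum_{i<j} d(g_{ij}) ∧ dx_i ∧ dx_j = sum_{i<j, k} (∂g_{ij}/∂x_k) dx_k ∧ dx_i ∧ dx_j.
Expand each term, using dx_k ∧ dx_i ∧ dx_j = sgn(permutation) dx_{(a)} ∧ dx_{(b)} ∧ dx_{(c)} with (a < b < c) sorted:
  d(2*x*y + 2*z) includes (∂/∂x)(2*x*y + 2*z) dx = (2*y) dx, which multiplied by dy ∧ dz gives (2*y) dx ∧ dy ∧ dz
Collecting like 3-forms: d(omega) = (2*y) dx ∧ dy ∧ dz.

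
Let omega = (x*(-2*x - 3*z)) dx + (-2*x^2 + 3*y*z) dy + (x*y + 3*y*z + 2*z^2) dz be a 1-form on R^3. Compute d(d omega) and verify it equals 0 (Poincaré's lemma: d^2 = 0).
d(d omega) = 0

Step 1: d omega = sum_{i<j} (∂f_j/∂x_i - ∂f_i/∂x_j) dx_i ∧ dx_j:
  coeff of dx ∧ dy: -4*x
  coeff of dx ∧ dz: 3*x + y
  coeff of dy ∧ dz: x - 3*y + 3*z
Step 2: Apply d again to each 2-form coefficient. The only possible 3-form in R^3 is dx ∧ dy ∧ dz, with coefficient
  ∂(coeff of dy∧dz)/∂x - ∂(coeff of dx∧dz)/∂y + ∂(coeff of dx∧dy)/∂z
  = ∂/∂x (x - 3*y + 3*z) - ∂/∂y (3*x + y) + ∂/∂z (-4*x).
Each of these terms simplifies to sums of mixed partials that cancel in pairs. The result is 0 (by equality of mixed partials for smooth functions — Schwarz / Clairaut).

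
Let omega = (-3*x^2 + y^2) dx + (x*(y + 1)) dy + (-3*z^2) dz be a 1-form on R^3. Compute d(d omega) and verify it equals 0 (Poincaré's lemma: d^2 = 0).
d(d omega) = 0

Step 1: d omega = sum_{i<j} (∂f_j/∂x_i - ∂f_i/∂x_j) dx_i ∧ dx_j:
  coeff of dx ∧ dy: 1 - y
  coeff of dx ∧ dz: 0
  coeff of dy ∧ dz: 0
Step 2: Apply d again to each 2-form coefficient. The only possible 3-form in R^3 is dx ∧ dy ∧ dz, with coefficient
  ∂(coeff of dy∧dz)/∂x - ∂(coeff of dx∧dz)/∂y + ∂(coeff of dx∧dy)/∂z
  = ∂/∂x (0) - ∂/∂y (0) + ∂/∂z (1 - y).
Each of these terms simplifies to sums of mixed partials that cancel in pairs. The result is 0 (by equality of mixed partials for smooth functions — Schwarz / Clairaut).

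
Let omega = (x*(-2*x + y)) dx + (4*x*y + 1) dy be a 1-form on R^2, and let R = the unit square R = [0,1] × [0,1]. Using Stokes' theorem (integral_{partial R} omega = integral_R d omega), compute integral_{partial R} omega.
integral_(partial R) omega = 3/2

Stokes: integral_partial_R omega = integral_R d omega with d omega = (∂Q/∂x - ∂P/∂y) dx ∧ dy.
  ∂Q/∂x = 4*y
  ∂P/∂y = x
  integrand = ∂Q/∂x - ∂P/∂y = -x + 4*y.
Integrating over R: integral_0^1 integral_0^1 (-x + 4*y) dx dy = 3/2.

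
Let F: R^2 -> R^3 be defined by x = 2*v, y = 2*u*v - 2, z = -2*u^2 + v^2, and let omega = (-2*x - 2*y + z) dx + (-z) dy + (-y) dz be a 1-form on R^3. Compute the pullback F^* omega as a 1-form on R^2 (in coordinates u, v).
F^* omega = (12*u^2*v - 8*u - 2*v^3) du + (4*u^3 - 4*u^2 - 6*u*v^2 - 8*u*v + 2*v^2 - 4*v + 8) dv

Using F^*(f dg) = (f ∘ F) d(g ∘ F), substitute each coordinate x_i by F_i(u, v) in f_i, and replace dx_i by d F_i = (∂F_i/∂u) du + (∂F_i/∂v) dv.
  For the x component: f_1(F) = -2*u^2 - 4*u*v + v^2 - 4*v + 4; d F_1 = (0) du + (2) dv
  For the y component: f_2(F) = 2*u^2 - v^2; d F_2 = (2*v) du + (2*u) dv
  For the z component: f_3(F) = -2*u*v + 2; d F_3 = (-4*u) du + (2*v) dv
Combining and collecting du, dv coefficients:
  coeff of du: 12*u^2*v - 8*u - 2*v^3
  coeff of dv: 4*u^3 - 4*u^2 - 6*u*v^2 - 8*u*v + 2*v^2 - 4*v + 8
F^* omega = (12*u^2*v - 8*u - 2*v^3) du + (4*u^3 - 4*u^2 - 6*u*v^2 - 8*u*v + 2*v^2 - 4*v + 8) dv.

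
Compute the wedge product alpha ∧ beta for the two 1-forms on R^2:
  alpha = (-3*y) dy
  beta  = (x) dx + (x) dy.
alpha ∧ beta = (3*x*y) dx ∧ dy

Distribute the wedge, using dx_i ∧ dx_j = -dx_j ∧ dx_i and dx_i ∧ dx_i = 0. For each pair (i, j) with i < j, the coefficient of dx_i ∧ dx_j in alpha ∧ beta is (alpha_i * beta_j - alpha_j * beta_i). Collecting: alpha ∧ beta = (3*x*y) dx ∧ dy.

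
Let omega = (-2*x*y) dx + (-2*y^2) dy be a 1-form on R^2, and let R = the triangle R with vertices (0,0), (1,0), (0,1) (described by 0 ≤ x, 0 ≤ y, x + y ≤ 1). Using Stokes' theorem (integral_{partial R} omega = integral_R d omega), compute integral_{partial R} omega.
integral_(partial R) omega = 1/3

Stokes: integral_partial_R omega = integral_R d omega with d omega = (∂Q/∂x - ∂P/∂y) dx ∧ dy.
  ∂Q/∂x = 0
  ∂P/∂y = -2*x
  integrand = ∂Q/∂x - ∂P/∂y = 2*x.
Integrating over R: integral_0^1 integral_0^{1-x} (2*x) dy dx = 1/3.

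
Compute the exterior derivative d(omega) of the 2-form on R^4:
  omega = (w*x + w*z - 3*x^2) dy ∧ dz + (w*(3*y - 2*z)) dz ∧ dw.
d(omega) = (w - 6*x) dx ∧ dy ∧ dz + (3*w + x + z) dy ∧ dz ∧ dw

For a 2-form omega = sum_{i<j} g_{ij} dx_i ∧ dx_j, the exterior derivative is
  d(omega) = sum_{i<j} d(g_{ij}) ∧ dx_i ∧ dx_j = sum_{i<j, k} (∂g_{ij}/∂x_k) dx_k ∧ dx_i ∧ dx_j.
Expand each term, using dx_k ∧ dx_i ∧ dx_j = sgn(permutation) dx_{(a)} ∧ dx_{(b)} ∧ dx_{(c)} with (a < b < c) sorted:
  d(w*x + w*z - 3*x^2) includes (∂/∂x)(w*x + w*z - 3*x^2) dx = (w - 6*x) dx, which multiplied by dy ∧ dz gives (w - 6*x) dx ∧ dy ∧ dz
  d(w*x + w*z - 3*x^2) includes (∂/∂w)(w*x + w*z - 3*x^2) dw = (x + z) dw, which multiplied by dy ∧ dz gives (x + z) dy ∧ dz ∧ dw
  d(w*(3*y - 2*z)) includes (∂/∂y)(w*(3*y - 2*z)) dy = (3*w) dy, which multiplied by dz ∧ dw gives (3*w) dy ∧ dz ∧ dw
Collecting like 3-forms: d(omega) = (w - 6*x) dx ∧ dy ∧ dz + (3*w + x + z) dy ∧ dz ∧ dw.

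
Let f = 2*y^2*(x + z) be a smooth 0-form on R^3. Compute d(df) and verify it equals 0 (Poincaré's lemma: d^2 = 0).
d(df) = 0

Step 1: df = sum_i (∂f/∂x_i) dx_i = (2*y^2) dx + (4*y*(x + z)) dy + (2*y^2) dz.
Step 2: Apply d again. Using the 1-form formula, the coefficient of dx ∧ dy in d(df) is ∂^2 f/∂x ∂y - ∂^2 f/∂y ∂x = (4*y) - (4*y) = 0 (equality of mixed partials for smooth f).
Similarly for dx ∧ dz and dy ∧ dz — all coefficients vanish. So d(df) = 0.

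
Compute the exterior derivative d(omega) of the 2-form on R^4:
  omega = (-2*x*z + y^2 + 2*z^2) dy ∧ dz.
d(omega) = (-2*z) dx ∧ dy ∧ dz

For a 2-form omega = sum_{i<j} g_{ij} dx_i ∧ dx_j, the exterior derivative is
  d(omega) = sum_{i<j} d(g_{ij}) ∧ dx_i ∧ dx_j = sum_{i<j, k} (∂g_{ij}/∂x_k) dx_k ∧ dx_i ∧ dx_j.
Expand each term, using dx_k ∧ dx_i ∧ dx_j = sgn(permutation) dx_{(a)} ∧ dx_{(b)} ∧ dx_{(c)} with (a < b < c) sorted:
  d(-2*x*z + y^2 + 2*z^2) includes (∂/∂x)(-2*x*z + y^2 + 2*z^2) dx = (-2*z) dx, which multiplied by dy ∧ dz gives (-2*z) dx ∧ dy ∧ dz
Collecting like 3-forms: d(omega) = (-2*z) dx ∧ dy ∧ dz.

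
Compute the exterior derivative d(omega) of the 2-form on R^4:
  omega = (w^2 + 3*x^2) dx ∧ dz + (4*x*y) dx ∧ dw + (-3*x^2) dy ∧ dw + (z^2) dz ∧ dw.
d(omega) = (2*w) dx ∧ dz ∧ dw + (-10*x) dx ∧ dy ∧ dw

For a 2-form omega = sum_{i<j} g_{ij} dx_i ∧ dx_j, the exterior derivative is
  d(omega) = sum_{i<j} d(g_{ij}) ∧ dx_i ∧ dx_j = sum_{i<j, k} (∂g_{ij}/∂x_k) dx_k ∧ dx_i ∧ dx_j.
Expand each term, using dx_k ∧ dx_i ∧ dx_j = sgn(permutation) dx_{(a)} ∧ dx_{(b)} ∧ dx_{(c)} with (a < b < c) sorted:
  d(w^2 + 3*x^2) includes (∂/∂w)(w^2 + 3*x^2) dw = (2*w) dw, which multiplied by dx ∧ dz gives (2*w) dx ∧ dz ∧ dw
  d(4*x*y) includes (∂/∂y)(4*x*y) dy = (4*x) dy, which multiplied by dx ∧ dw gives (-4*x) dx ∧ dy ∧ dw
  d(-3*x^2) includes (∂/∂x)(-3*x^2) dx = (-6*x) dx, which multiplied by dy ∧ dw gives (-6*x) dx ∧ dy ∧ dw
Collecting like 3-forms: d(omega) = (2*w) dx ∧ dz ∧ dw + (-10*x) dx ∧ dy ∧ dw.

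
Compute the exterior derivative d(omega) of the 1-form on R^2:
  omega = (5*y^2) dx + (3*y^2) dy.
d(omega) = (-10*y) dx ∧ dy

For a 1-form omega = sum_i f_i dx_i, the exterior derivative is
  d(omega) = sum_{i < j} (∂f_j/∂x_i - ∂f_i/∂x_j) dx_i ∧ dx_j.
  coefficient of dx ∧ dy: ∂f_2/∂x - ∂f_1/∂y = ∂(3*y^2)/∂x - ∂(5*y^2)/∂y = -10*y
Assembling: d(omega) = (-10*y) dx ∧ dy.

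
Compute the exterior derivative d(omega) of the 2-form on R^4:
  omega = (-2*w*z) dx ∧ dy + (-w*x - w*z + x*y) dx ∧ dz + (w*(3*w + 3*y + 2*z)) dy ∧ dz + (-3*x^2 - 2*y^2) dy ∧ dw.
d(omega) = (-2*w - x) dx ∧ dy ∧ dz + (-6*x - 2*z) dx ∧ dy ∧ dw + (-x - z) dx ∧ dz ∧ dw + (6*w + 3*y + 2*z) dy ∧ dz ∧ dw

For a 2-form omega = sum_{i<j} g_{ij} dx_i ∧ dx_j, the exterior derivative is
  d(omega) = sum_{i<j} d(g_{ij}) ∧ dx_i ∧ dx_j = sum_{i<j, k} (∂g_{ij}/∂x_k) dx_k ∧ dx_i ∧ dx_j.
Expand each term, using dx_k ∧ dx_i ∧ dx_j = sgn(permutation) dx_{(a)} ∧ dx_{(b)} ∧ dx_{(c)} with (a < b < c) sorted:
  d(-2*w*z) includes (∂/∂z)(-2*w*z) dz = (-2*w) dz, which multiplied by dx ∧ dy gives (-2*w) dx ∧ dy ∧ dz
  d(-2*w*z) includes (∂/∂w)(-2*w*z) dw = (-2*z) dw, which multiplied by dx ∧ dy gives (-2*z) dx ∧ dy ∧ dw
  d(-w*x - w*z + x*y) includes (∂/∂y)(-w*x - w*z + x*y) dy = (x) dy, which multiplied by dx ∧ dz gives (-x) dx ∧ dy ∧ dz
  d(-w*x - w*z + x*y) includes (∂/∂w)(-w*x - w*z + x*y) dw = (-x - z) dw, which multiplied by dx ∧ dz gives (-x - z) dx ∧ dz ∧ dw
  d(w*(3*w + 3*y + 2*z)) includes (∂/∂w)(w*(3*w + 3*y + 2*z)) dw = (6*w + 3*y + 2*z) dw, which multiplied by dy ∧ dz gives (6*w + 3*y + 2*z) dy ∧ dz ∧ dw
  d(-3*x^2 - 2*y^2) includes (∂/∂x)(-3*x^2 - 2*y^2) dx = (-6*x) dx, which multiplied by dy ∧ dw gives (-6*x) dx ∧ dy ∧ dw
Collecting like 3-forms: d(omega) = (-2*w - x) dx ∧ dy ∧ dz + (-6*x - 2*z) dx ∧ dy ∧ dw + (-x - z) dx ∧ dz ∧ dw + (6*w + 3*y + 2*z) dy ∧ dz ∧ dw.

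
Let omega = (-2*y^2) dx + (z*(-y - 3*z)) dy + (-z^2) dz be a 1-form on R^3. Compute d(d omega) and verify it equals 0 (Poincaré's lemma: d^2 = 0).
d(d omega) = 0

Step 1: d omega = sum_{i<j} (∂f_j/∂x_i - ∂f_i/∂x_j) dx_i ∧ dx_j:
  coeff of dx ∧ dy: 4*y
  coeff of dx ∧ dz: 0
  coeff of dy ∧ dz: y + 6*z
Step 2: Apply d again to each 2-form coefficient. The only possible 3-form in R^3 is dx ∧ dy ∧ dz, with coefficient
  ∂(coeff of dy∧dz)/∂x - ∂(coeff of dx∧dz)/∂y + ∂(coeff of dx∧dy)/∂z
  = ∂/∂x (y + 6*z) - ∂/∂y (0) + ∂/∂z (4*y).
Each of these terms simplifies to sums of mixed partials that cancel in pairs. The result is 0 (by equality of mixed partials for smooth functions — Schwarz / Clairaut).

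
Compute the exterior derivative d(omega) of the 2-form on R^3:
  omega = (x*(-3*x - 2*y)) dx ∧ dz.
d(omega) = (2*x) dx ∧ dy ∧ dz

For a 2-form omega = sum_{i<j} g_{ij} dx_i ∧ dx_j, the exterior derivative is
  d(omega) = sum_{i<j} d(g_{ij}) ∧ dx_i ∧ dx_j = sum_{i<j, k} (∂g_{ij}/∂x_k) dx_k ∧ dx_i ∧ dx_j.
Expand each term, using dx_k ∧ dx_i ∧ dx_j = sgn(permutation) dx_{(a)} ∧ dx_{(b)} ∧ dx_{(c)} with (a < b < c) sorted:
  d(x*(-3*x - 2*y)) includes (∂/∂y)(x*(-3*x - 2*y)) dy = (-2*x) dy, which multiplied by dx ∧ dz gives (2*x) dx ∧ dy ∧ dz
Collecting like 3-forms: d(omega) = (2*x) dx ∧ dy ∧ dz.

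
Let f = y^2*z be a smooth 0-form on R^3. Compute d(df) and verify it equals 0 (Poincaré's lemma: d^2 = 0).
d(df) = 0

Step 1: df = sum_i (∂f/∂x_i) dx_i = (0) dx + (2*y*z) dy + (y^2) dz.
Step 2: Apply d again. Using the 1-form formula, the coefficient of dx ∧ dy in d(df) is ∂^2 f/∂x ∂y - ∂^2 f/∂y ∂x = (0) - (0) = 0 (equality of mixed partials for smooth f).
Similarly for dx ∧ dz and dy ∧ dz — all coefficients vanish. So d(df) = 0.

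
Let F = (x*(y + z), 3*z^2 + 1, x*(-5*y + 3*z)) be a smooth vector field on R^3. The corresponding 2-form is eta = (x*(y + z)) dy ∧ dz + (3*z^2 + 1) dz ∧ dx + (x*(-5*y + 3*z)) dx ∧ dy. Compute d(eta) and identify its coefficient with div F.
d(eta) = (3*x + y + z) dx ∧ dy ∧ dz; div F = 3*x + y + z

For a 2-form in R^3 of the form above, applying d gives a 3-form with coefficient ∂P/∂x + ∂Q/∂y + ∂R/∂z:
  ∂P/∂x = y + z
  ∂Q/∂y = 0
  ∂R/∂z = 3*x
Sum = 3*x + y + z, which is exactly div F.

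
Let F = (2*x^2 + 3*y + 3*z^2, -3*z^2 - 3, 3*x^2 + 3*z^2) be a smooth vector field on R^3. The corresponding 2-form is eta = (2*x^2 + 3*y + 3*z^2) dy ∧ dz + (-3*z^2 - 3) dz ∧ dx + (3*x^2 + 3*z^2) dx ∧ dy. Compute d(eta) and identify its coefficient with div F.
d(eta) = (4*x + 6*z) dx ∧ dy ∧ dz; div F = 4*x + 6*z

For a 2-form in R^3 of the form above, applying d gives a 3-form with coefficient ∂P/∂x + ∂Q/∂y + ∂R/∂z:
  ∂P/∂x = 4*x
  ∂Q/∂y = 0
  ∂R/∂z = 6*z
Sum = 4*x + 6*z, which is exactly div F.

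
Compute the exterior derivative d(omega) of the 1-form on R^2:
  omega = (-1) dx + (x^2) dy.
d(omega) = (2*x) dx ∧ dy

For a 1-form omega = sum_i f_i dx_i, the exterior derivative is
  d(omega) = sum_{i < j} (∂f_j/∂x_i - ∂f_i/∂x_j) dx_i ∧ dx_j.
  coefficient of dx ∧ dy: ∂f_2/∂x - ∂f_1/∂y = ∂(x^2)/∂x - ∂(-1)/∂y = 2*x
Assembling: d(omega) = (2*x) dx ∧ dy.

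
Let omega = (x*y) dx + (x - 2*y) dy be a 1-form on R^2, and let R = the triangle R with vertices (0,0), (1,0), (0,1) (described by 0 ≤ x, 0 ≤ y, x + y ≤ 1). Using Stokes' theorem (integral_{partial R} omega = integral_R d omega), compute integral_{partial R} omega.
integral_(partial R) omega = 1/3

Stokes: integral_partial_R omega = integral_R d omega with d omega = (∂Q/∂x - ∂P/∂y) dx ∧ dy.
  ∂Q/∂x = 1
  ∂P/∂y = x
  integrand = ∂Q/∂x - ∂P/∂y = 1 - x.
Integrating over R: integral_0^1 integral_0^{1-x} (1 - x) dy dx = 1/3.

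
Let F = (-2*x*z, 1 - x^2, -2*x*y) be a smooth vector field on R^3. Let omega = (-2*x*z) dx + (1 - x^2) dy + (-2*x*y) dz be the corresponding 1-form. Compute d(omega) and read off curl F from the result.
d(omega) = (-2*x) dy ∧ dz + (-2*x + 2*y) dz ∧ dx + (-2*x) dx ∧ dy; curl F = (-2*x, -2*x + 2*y, -2*x)

d omega = sum_{i<j} (∂f_j/∂x_i - ∂f_i/∂x_j) dx_i ∧ dx_j. Under the identification (dy ∧ dz, dz ∧ dx, dx ∧ dy) ↔ (e_x, e_y, e_z), the coefficients are exactly the components of curl F. Compute:
  ∂R/∂y - ∂Q/∂z = (-2*x) - (0) = -2*x
  ∂P/∂z - ∂R/∂x = (-2*x) - (-2*y) = -2*x + 2*y
  ∂Q/∂x - ∂P/∂y = (-2*x) - (0) = -2*x.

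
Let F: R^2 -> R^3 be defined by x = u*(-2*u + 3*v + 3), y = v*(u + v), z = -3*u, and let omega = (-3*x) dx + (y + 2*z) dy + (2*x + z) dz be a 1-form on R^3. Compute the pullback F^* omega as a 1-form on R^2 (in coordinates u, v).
F^* omega = (-24*u^3 + 54*u^2*v + 66*u^2 - 26*u*v^2 - 78*u*v - 36*u + v^3) du + (18*u^3 - 26*u^2*v - 33*u^2 + 3*u*v^2 - 12*u*v + 2*v^3) dv

Using F^*(f dg) = (f ∘ F) d(g ∘ F), substitute each coordinate x_i by F_i(u, v) in f_i, and replace dx_i by d F_i = (∂F_i/∂u) du + (∂F_i/∂v) dv.
  For the x component: f_1(F) = 3*u*(2*u - 3*v - 3); d F_1 = (-4*u + 3*v + 3) du + (3*u) dv
  For the y component: f_2(F) = u*v - 6*u + v^2; d F_2 = (v) du + (u + 2*v) dv
  For the z component: f_3(F) = u*(-4*u + 6*v + 3); d F_3 = (-3) du + (0) dv
Combining and collecting du, dv coefficients:
  coeff of du: -24*u^3 + 54*u^2*v + 66*u^2 - 26*u*v^2 - 78*u*v - 36*u + v^3
  coeff of dv: 18*u^3 - 26*u^2*v - 33*u^2 + 3*u*v^2 - 12*u*v + 2*v^3
F^* omega = (-24*u^3 + 54*u^2*v + 66*u^2 - 26*u*v^2 - 78*u*v - 36*u + v^3) du + (18*u^3 - 26*u^2*v - 33*u^2 + 3*u*v^2 - 12*u*v + 2*v^3) dv.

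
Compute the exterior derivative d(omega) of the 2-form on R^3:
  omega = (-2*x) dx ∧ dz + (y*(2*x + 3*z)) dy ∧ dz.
d(omega) = (2*y) dx ∧ dy ∧ dz

For a 2-form omega = sum_{i<j} g_{ij} dx_i ∧ dx_j, the exterior derivative is
  d(omega) = sum_{i<j} d(g_{ij}) ∧ dx_i ∧ dx_j = sum_{i<j, k} (∂g_{ij}/∂x_k) dx_k ∧ dx_i ∧ dx_j.
Expand each term, using dx_k ∧ dx_i ∧ dx_j = sgn(permutation) dx_{(a)} ∧ dx_{(b)} ∧ dx_{(c)} with (a < b < c) sorted:
  d(y*(2*x + 3*z)) includes (∂/∂x)(y*(2*x + 3*z)) dx = (2*y) dx, which multiplied by dy ∧ dz gives (2*y) dx ∧ dy ∧ dz
Collecting like 3-forms: d(omega) = (2*y) dx ∧ dy ∧ dz.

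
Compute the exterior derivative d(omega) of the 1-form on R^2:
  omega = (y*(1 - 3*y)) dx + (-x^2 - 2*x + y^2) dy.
d(omega) = (-2*x + 6*y - 3) dx ∧ dy

For a 1-form omega = sum_i f_i dx_i, the exterior derivative is
  d(omega) = sum_{i < j} (∂f_j/∂x_i - ∂f_i/∂x_j) dx_i ∧ dx_j.
  coefficient of dx ∧ dy: ∂f_2/∂x - ∂f_1/∂y = ∂(-x^2 - 2*x + y^2)/∂x - ∂(y*(1 - 3*y))/∂y = -2*x + 6*y - 3
Assembling: d(omega) = (-2*x + 6*y - 3) dx ∧ dy.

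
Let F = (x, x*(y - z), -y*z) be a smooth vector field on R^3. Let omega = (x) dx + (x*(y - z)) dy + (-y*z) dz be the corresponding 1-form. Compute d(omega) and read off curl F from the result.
d(omega) = (x - z) dy ∧ dz + (0) dz ∧ dx + (y - z) dx ∧ dy; curl F = (x - z, 0, y - z)

d omega = sum_{i<j} (∂f_j/∂x_i - ∂f_i/∂x_j) dx_i ∧ dx_j. Under the identification (dy ∧ dz, dz ∧ dx, dx ∧ dy) ↔ (e_x, e_y, e_z), the coefficients are exactly the components of curl F. Compute:
  ∂R/∂y - ∂Q/∂z = (-z) - (-x) = x - z
  ∂P/∂z - ∂R/∂x = (0) - (0) = 0
  ∂Q/∂x - ∂P/∂y = (y - z) - (0) = y - z.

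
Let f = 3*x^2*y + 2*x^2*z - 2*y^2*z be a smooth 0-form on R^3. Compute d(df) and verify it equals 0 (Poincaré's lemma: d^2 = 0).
d(df) = 0

Step 1: df = sum_i (∂f/∂x_i) dx_i = (2*x*(3*y + 2*z)) dx + (3*x^2 - 4*y*z) dy + (2*x^2 - 2*y^2) dz.
Step 2: Apply d again. Using the 1-form formula, the coefficient of dx ∧ dy in d(df) is ∂^2 f/∂x ∂y - ∂^2 f/∂y ∂x = (6*x) - (6*x) = 0 (equality of mixed partials for smooth f).
Similarly for dx ∧ dz and dy ∧ dz — all coefficients vanish. So d(df) = 0.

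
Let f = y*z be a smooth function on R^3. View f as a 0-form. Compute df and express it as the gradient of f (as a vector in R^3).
df = (0) dx + (z) dy + (y) dz; grad f = (0, z, y)

For a 0-form f, d f = (∂f/∂x) dx + (∂f/∂y) dy + (∂f/∂z) dz. The components of the vector representation are exactly the entries of grad f in Cartesian coordinates:
  ∂f/∂x = 0
  ∂f/∂y = z
  ∂f/∂z = y.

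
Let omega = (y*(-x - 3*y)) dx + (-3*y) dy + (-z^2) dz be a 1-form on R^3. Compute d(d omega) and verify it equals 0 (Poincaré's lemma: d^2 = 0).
d(d omega) = 0

Step 1: d omega = sum_{i<j} (∂f_j/∂x_i - ∂f_i/∂x_j) dx_i ∧ dx_j:
  coeff of dx ∧ dy: x + 6*y
  coeff of dx ∧ dz: 0
  coeff of dy ∧ dz: 0
Step 2: Apply d again to each 2-form coefficient. The only possible 3-form in R^3 is dx ∧ dy ∧ dz, with coefficient
  ∂(coeff of dy∧dz)/∂x - ∂(coeff of dx∧dz)/∂y + ∂(coeff of dx∧dy)/∂z
  = ∂/∂x (0) - ∂/∂y (0) + ∂/∂z (x + 6*y).
Each of these terms simplifies to sums of mixed partials that cancel in pairs. The result is 0 (by equality of mixed partials for smooth functions — Schwarz / Clairaut).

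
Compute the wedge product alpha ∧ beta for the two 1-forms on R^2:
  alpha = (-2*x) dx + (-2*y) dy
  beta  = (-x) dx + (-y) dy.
alpha ∧ beta = 0

Distribute the wedge, using dx_i ∧ dx_j = -dx_j ∧ dx_i and dx_i ∧ dx_i = 0. For each pair (i, j) with i < j, the coefficient of dx_i ∧ dx_j in alpha ∧ beta is (alpha_i * beta_j - alpha_j * beta_i). Collecting: alpha ∧ beta = 0.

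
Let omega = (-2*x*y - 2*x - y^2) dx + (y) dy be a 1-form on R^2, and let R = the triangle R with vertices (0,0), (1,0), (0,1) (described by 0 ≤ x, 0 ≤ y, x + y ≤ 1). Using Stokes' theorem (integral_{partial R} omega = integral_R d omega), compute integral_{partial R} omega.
integral_(partial R) omega = 2/3

Stokes: integral_partial_R omega = integral_R d omega with d omega = (∂Q/∂x - ∂P/∂y) dx ∧ dy.
  ∂Q/∂x = 0
  ∂P/∂y = -2*x - 2*y
  integrand = ∂Q/∂x - ∂P/∂y = 2*x + 2*y.
Integrating over R: integral_0^1 integral_0^{1-x} (2*x + 2*y) dy dx = 2/3.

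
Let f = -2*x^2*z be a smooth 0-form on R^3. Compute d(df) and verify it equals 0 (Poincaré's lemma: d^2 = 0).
d(df) = 0

Step 1: df = sum_i (∂f/∂x_i) dx_i = (-4*x*z) dx + (0) dy + (-2*x^2) dz.
Step 2: Apply d again. Using the 1-form formula, the coefficient of dx ∧ dy in d(df) is ∂^2 f/∂x ∂y - ∂^2 f/∂y ∂x = (0) - (0) = 0 (equality of mixed partials for smooth f).
Similarly for dx ∧ dz and dy ∧ dz — all coefficients vanish. So d(df) = 0.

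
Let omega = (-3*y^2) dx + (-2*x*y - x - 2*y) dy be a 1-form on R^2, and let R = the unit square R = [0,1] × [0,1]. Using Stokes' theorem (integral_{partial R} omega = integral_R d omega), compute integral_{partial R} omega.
integral_(partial R) omega = 1

Stokes: integral_partial_R omega = integral_R d omega with d omega = (∂Q/∂x - ∂P/∂y) dx ∧ dy.
  ∂Q/∂x = -2*y - 1
  ∂P/∂y = -6*y
  integrand = ∂Q/∂x - ∂P/∂y = 4*y - 1.
Integrating over R: integral_0^1 integral_0^1 (4*y - 1) dx dy = 1.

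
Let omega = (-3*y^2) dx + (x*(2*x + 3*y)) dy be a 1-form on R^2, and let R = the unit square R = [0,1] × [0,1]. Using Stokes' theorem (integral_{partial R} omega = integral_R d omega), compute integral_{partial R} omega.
integral_(partial R) omega = 13/2

Stokes: integral_partial_R omega = integral_R d omega with d omega = (∂Q/∂x - ∂P/∂y) dx ∧ dy.
  ∂Q/∂x = 4*x + 3*y
  ∂P/∂y = -6*y
  integrand = ∂Q/∂x - ∂P/∂y = 4*x + 9*y.
Integrating over R: integral_0^1 integral_0^1 (4*x + 9*y) dx dy = 13/2.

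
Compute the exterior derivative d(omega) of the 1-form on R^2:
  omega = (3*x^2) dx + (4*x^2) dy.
d(omega) = (8*x) dx ∧ dy

For a 1-form omega = sum_i f_i dx_i, the exterior derivative is
  d(omega) = sum_{i < j} (∂f_j/∂x_i - ∂f_i/∂x_j) dx_i ∧ dx_j.
  coefficient of dx ∧ dy: ∂f_2/∂x - ∂f_1/∂y = ∂(4*x^2)/∂x - ∂(3*x^2)/∂y = 8*x
Assembling: d(omega) = (8*x) dx ∧ dy.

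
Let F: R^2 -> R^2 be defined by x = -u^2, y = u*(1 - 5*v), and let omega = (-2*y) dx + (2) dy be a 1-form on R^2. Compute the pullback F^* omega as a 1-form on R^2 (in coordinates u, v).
F^* omega = (-20*u^2*v + 4*u^2 - 10*v + 2) du + (-10*u) dv

Using F^*(f dg) = (f ∘ F) d(g ∘ F), substitute each coordinate x_i by F_i(u, v) in f_i, and replace dx_i by d F_i = (∂F_i/∂u) du + (∂F_i/∂v) dv.
  For the x component: f_1(F) = 2*u*(5*v - 1); d F_1 = (-2*u) du + (0) dv
  For the y component: f_2(F) = 2; d F_2 = (1 - 5*v) du + (-5*u) dv
Combining and collecting du, dv coefficients:
  coeff of du: -20*u^2*v + 4*u^2 - 10*v + 2
  coeff of dv: -10*u
F^* omega = (-20*u^2*v + 4*u^2 - 10*v + 2) du + (-10*u) dv.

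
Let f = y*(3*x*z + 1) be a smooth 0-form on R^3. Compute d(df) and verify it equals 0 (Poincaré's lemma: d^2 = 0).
d(df) = 0

Step 1: df = sum_i (∂f/∂x_i) dx_i = (3*y*z) dx + (3*x*z + 1) dy + (3*x*y) dz.
Step 2: Apply d again. Using the 1-form formula, the coefficient of dx ∧ dy in d(df) is ∂^2 f/∂x ∂y - ∂^2 f/∂y ∂x = (3*z) - (3*z) = 0 (equality of mixed partials for smooth f).
Similarly for dx ∧ dz and dy ∧ dz — all coefficients vanish. So d(df) = 0.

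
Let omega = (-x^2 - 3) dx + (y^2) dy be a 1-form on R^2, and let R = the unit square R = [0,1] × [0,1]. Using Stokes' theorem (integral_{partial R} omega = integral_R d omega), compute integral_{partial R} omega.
integral_(partial R) omega = 0

Stokes: integral_partial_R omega = integral_R d omega with d omega = (∂Q/∂x - ∂P/∂y) dx ∧ dy.
  ∂Q/∂x = 0
  ∂P/∂y = 0
  integrand = ∂Q/∂x - ∂P/∂y = 0.
Integrating over R: integral_0^1 integral_0^1 (0) dx dy = 0.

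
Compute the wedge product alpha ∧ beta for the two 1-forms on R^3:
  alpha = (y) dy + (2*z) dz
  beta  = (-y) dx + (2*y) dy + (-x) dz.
alpha ∧ beta = (y^2) dx ∧ dy + (-y*(x + 4*z)) dy ∧ dz + (2*y*z) dx ∧ dz

Distribute the wedge, using dx_i ∧ dx_j = -dx_j ∧ dx_i and dx_i ∧ dx_i = 0. For each pair (i, j) with i < j, the coefficient of dx_i ∧ dx_j in alpha ∧ beta is (alpha_i * beta_j - alpha_j * beta_i). Collecting: alpha ∧ beta = (y^2) dx ∧ dy + (-y*(x + 4*z)) dy ∧ dz + (2*y*z) dx ∧ dz.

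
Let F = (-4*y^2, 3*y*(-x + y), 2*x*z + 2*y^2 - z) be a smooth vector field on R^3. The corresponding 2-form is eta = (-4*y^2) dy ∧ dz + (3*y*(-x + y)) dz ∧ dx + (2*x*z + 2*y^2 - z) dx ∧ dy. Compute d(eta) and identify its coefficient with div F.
d(eta) = (-x + 6*y - 1) dx ∧ dy ∧ dz; div F = -x + 6*y - 1

For a 2-form in R^3 of the form above, applying d gives a 3-form with coefficient ∂P/∂x + ∂Q/∂y + ∂R/∂z:
  ∂P/∂x = 0
  ∂Q/∂y = -3*x + 6*y
  ∂R/∂z = 2*x - 1
Sum = -x + 6*y - 1, which is exactly div F.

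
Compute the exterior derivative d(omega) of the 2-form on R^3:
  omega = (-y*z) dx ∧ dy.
d(omega) = (-y) dx ∧ dy ∧ dz

For a 2-form omega = sum_{i<j} g_{ij} dx_i ∧ dx_j, the exterior derivative is
  d(omega) = sum_{i<j} d(g_{ij}) ∧ dx_i ∧ dx_j = sum_{i<j, k} (∂g_{ij}/∂x_k) dx_k ∧ dx_i ∧ dx_j.
Expand each term, using dx_k ∧ dx_i ∧ dx_j = sgn(permutation) dx_{(a)} ∧ dx_{(b)} ∧ dx_{(c)} with (a < b < c) sorted:
  d(-y*z) includes (∂/∂z)(-y*z) dz = (-y) dz, which multiplied by dx ∧ dy gives (-y) dx ∧ dy ∧ dz
Collecting like 3-forms: d(omega) = (-y) dx ∧ dy ∧ dz.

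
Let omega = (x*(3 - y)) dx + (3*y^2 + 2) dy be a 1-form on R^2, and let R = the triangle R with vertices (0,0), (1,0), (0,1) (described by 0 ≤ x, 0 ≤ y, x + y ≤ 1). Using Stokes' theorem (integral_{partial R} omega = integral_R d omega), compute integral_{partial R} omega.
integral_(partial R) omega = 1/6

Stokes: integral_partial_R omega = integral_R d omega with d omega = (∂Q/∂x - ∂P/∂y) dx ∧ dy.
  ∂Q/∂x = 0
  ∂P/∂y = -x
  integrand = ∂Q/∂x - ∂P/∂y = x.
Integrating over R: integral_0^1 integral_0^{1-x} (x) dy dx = 1/6.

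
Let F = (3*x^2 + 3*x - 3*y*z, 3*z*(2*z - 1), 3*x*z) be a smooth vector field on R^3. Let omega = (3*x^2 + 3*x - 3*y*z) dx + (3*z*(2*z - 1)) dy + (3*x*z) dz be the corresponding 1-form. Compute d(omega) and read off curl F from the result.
d(omega) = (3 - 12*z) dy ∧ dz + (-3*y - 3*z) dz ∧ dx + (3*z) dx ∧ dy; curl F = (3 - 12*z, -3*y - 3*z, 3*z)

d omega = sum_{i<j} (∂f_j/∂x_i - ∂f_i/∂x_j) dx_i ∧ dx_j. Under the identification (dy ∧ dz, dz ∧ dx, dx ∧ dy) ↔ (e_x, e_y, e_z), the coefficients are exactly the components of curl F. Compute:
  ∂R/∂y - ∂Q/∂z = (0) - (12*z - 3) = 3 - 12*z
  ∂P/∂z - ∂R/∂x = (-3*y) - (3*z) = -3*y - 3*z
  ∂Q/∂x - ∂P/∂y = (0) - (-3*z) = 3*z.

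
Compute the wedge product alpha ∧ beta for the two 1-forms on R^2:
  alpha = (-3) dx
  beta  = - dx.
alpha ∧ beta = 0

Distribute the wedge, using dx_i ∧ dx_j = -dx_j ∧ dx_i and dx_i ∧ dx_i = 0. For each pair (i, j) with i < j, the coefficient of dx_i ∧ dx_j in alpha ∧ beta is (alpha_i * beta_j - alpha_j * beta_i). Collecting: alpha ∧ beta = 0.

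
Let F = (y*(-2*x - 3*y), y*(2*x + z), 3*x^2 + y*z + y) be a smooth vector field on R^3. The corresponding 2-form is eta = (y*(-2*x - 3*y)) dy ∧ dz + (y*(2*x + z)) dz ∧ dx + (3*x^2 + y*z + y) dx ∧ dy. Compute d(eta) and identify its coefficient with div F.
d(eta) = (2*x - y + z) dx ∧ dy ∧ dz; div F = 2*x - y + z

For a 2-form in R^3 of the form above, applying d gives a 3-form with coefficient ∂P/∂x + ∂Q/∂y + ∂R/∂z:
  ∂P/∂x = -2*y
  ∂Q/∂y = 2*x + z
  ∂R/∂z = y
Sum = 2*x - y + z, which is exactly div F.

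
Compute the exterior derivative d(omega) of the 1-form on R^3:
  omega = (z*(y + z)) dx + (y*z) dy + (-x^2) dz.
d(omega) = (-z) dx ∧ dy + (-2*x - y - 2*z) dx ∧ dz + (-y) dy ∧ dz

For a 1-form omega = sum_i f_i dx_i, the exterior derivative is
  d(omega) = sum_{i < j} (∂f_j/∂x_i - ∂f_i/∂x_j) dx_i ∧ dx_j.
  coefficient of dx ∧ dy: ∂f_2/∂x - ∂f_1/∂y = ∂(y*z)/∂x - ∂(z*(y + z))/∂y = -z
  coefficient of dx ∧ dz: ∂f_3/∂x - ∂f_1/∂z = ∂(-x^2)/∂x - ∂(z*(y + z))/∂z = -2*x - y - 2*z
  coefficient of dy ∧ dz: ∂f_3/∂y - ∂f_2/∂z = ∂(-x^2)/∂y - ∂(y*z)/∂z = -y
Assembling: d(omega) = (-z) dx ∧ dy + (-2*x - y - 2*z) dx ∧ dz + (-y) dy ∧ dz.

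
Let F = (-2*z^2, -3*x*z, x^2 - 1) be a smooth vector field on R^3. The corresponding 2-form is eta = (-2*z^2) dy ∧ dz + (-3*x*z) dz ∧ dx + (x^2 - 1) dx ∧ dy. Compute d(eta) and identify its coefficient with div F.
d(eta) = (0) dx ∧ dy ∧ dz; div F = 0

For a 2-form in R^3 of the form above, applying d gives a 3-form with coefficient ∂P/∂x + ∂Q/∂y + ∂R/∂z:
  ∂P/∂x = 0
  ∂Q/∂y = 0
  ∂R/∂z = 0
Sum = 0, which is exactly div F.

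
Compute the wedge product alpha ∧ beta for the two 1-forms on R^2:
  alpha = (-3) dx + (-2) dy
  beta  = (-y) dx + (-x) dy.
alpha ∧ beta = (3*x - 2*y) dx ∧ dy

Distribute the wedge, using dx_i ∧ dx_j = -dx_j ∧ dx_i and dx_i ∧ dx_i = 0. For each pair (i, j) with i < j, the coefficient of dx_i ∧ dx_j in alpha ∧ beta is (alpha_i * beta_j - alpha_j * beta_i). Collecting: alpha ∧ beta = (3*x - 2*y) dx ∧ dy.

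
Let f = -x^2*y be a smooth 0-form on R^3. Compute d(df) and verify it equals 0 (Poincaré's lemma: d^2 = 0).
d(df) = 0

Step 1: df = sum_i (∂f/∂x_i) dx_i = (-2*x*y) dx + (-x^2) dy + (0) dz.
Step 2: Apply d again. Using the 1-form formula, the coefficient of dx ∧ dy in d(df) is ∂^2 f/∂x ∂y - ∂^2 f/∂y ∂x = (-2*x) - (-2*x) = 0 (equality of mixed partials for smooth f).
Similarly for dx ∧ dz and dy ∧ dz — all coefficients vanish. So d(df) = 0.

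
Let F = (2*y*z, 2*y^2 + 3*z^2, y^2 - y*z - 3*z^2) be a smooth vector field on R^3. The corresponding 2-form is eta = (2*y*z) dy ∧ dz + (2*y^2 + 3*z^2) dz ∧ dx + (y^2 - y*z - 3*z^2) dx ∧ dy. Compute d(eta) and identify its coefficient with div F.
d(eta) = (3*y - 6*z) dx ∧ dy ∧ dz; div F = 3*y - 6*z

For a 2-form in R^3 of the form above, applying d gives a 3-form with coefficient ∂P/∂x + ∂Q/∂y + ∂R/∂z:
  ∂P/∂x = 0
  ∂Q/∂y = 4*y
  ∂R/∂z = -y - 6*z
Sum = 3*y - 6*z, which is exactly div F.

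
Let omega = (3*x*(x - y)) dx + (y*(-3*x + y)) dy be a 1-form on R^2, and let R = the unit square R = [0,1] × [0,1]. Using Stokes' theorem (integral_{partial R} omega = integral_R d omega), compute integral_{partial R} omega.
integral_(partial R) omega = 0

Stokes: integral_partial_R omega = integral_R d omega with d omega = (∂Q/∂x - ∂P/∂y) dx ∧ dy.
  ∂Q/∂x = -3*y
  ∂P/∂y = -3*x
  integrand = ∂Q/∂x - ∂P/∂y = 3*x - 3*y.
Integrating over R: integral_0^1 integral_0^1 (3*x - 3*y) dx dy = 0.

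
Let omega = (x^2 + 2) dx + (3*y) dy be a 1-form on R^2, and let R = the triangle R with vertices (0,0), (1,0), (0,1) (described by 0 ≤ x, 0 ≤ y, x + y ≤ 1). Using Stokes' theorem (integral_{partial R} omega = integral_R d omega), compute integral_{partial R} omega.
integral_(partial R) omega = 0

Stokes: integral_partial_R omega = integral_R d omega with d omega = (∂Q/∂x - ∂P/∂y) dx ∧ dy.
  ∂Q/∂x = 0
  ∂P/∂y = 0
  integrand = ∂Q/∂x - ∂P/∂y = 0.
Integrating over R: integral_0^1 integral_0^{1-x} (0) dy dx = 0.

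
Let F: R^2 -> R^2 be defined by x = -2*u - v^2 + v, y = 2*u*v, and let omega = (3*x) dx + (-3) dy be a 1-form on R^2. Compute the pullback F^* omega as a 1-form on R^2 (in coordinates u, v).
F^* omega = (12*u + 6*v^2 - 12*v) du + (12*u*v - 12*u + 6*v^3 - 9*v^2 + 3*v) dv

Using F^*(f dg) = (f ∘ F) d(g ∘ F), substitute each coordinate x_i by F_i(u, v) in f_i, and replace dx_i by d F_i = (∂F_i/∂u) du + (∂F_i/∂v) dv.
  For the x component: f_1(F) = -6*u - 3*v^2 + 3*v; d F_1 = (-2) du + (1 - 2*v) dv
  For the y component: f_2(F) = -3; d F_2 = (2*v) du + (2*u) dv
Combining and collecting du, dv coefficients:
  coeff of du: 12*u + 6*v^2 - 12*v
  coeff of dv: 12*u*v - 12*u + 6*v^3 - 9*v^2 + 3*v
F^* omega = (12*u + 6*v^2 - 12*v) du + (12*u*v - 12*u + 6*v^3 - 9*v^2 + 3*v) dv.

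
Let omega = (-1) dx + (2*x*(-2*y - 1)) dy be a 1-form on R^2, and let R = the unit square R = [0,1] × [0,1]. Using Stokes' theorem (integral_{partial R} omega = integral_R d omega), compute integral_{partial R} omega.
integral_(partial R) omega = -4

Stokes: integral_partial_R omega = integral_R d omega with d omega = (∂Q/∂x - ∂P/∂y) dx ∧ dy.
  ∂Q/∂x = -4*y - 2
  ∂P/∂y = 0
  integrand = ∂Q/∂x - ∂P/∂y = -4*y - 2.
Integrating over R: integral_0^1 integral_0^1 (-4*y - 2) dx dy = -4.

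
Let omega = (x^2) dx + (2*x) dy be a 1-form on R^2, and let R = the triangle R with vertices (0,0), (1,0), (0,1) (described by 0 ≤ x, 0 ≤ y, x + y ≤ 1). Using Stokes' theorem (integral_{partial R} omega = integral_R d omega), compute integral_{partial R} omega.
integral_(partial R) omega = 1

Stokes: integral_partial_R omega = integral_R d omega with d omega = (∂Q/∂x - ∂P/∂y) dx ∧ dy.
  ∂Q/∂x = 2
  ∂P/∂y = 0
  integrand = ∂Q/∂x - ∂P/∂y = 2.
Integrating over R: integral_0^1 integral_0^{1-x} (2) dy dx = 1.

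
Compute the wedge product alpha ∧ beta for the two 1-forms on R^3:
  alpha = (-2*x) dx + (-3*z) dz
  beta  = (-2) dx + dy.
alpha ∧ beta = (-2*x) dx ∧ dy + (-6*z) dx ∧ dz + (3*z) dy ∧ dz

Distribute the wedge, using dx_i ∧ dx_j = -dx_j ∧ dx_i and dx_i ∧ dx_i = 0. For each pair (i, j) with i < j, the coefficient of dx_i ∧ dx_j in alpha ∧ beta is (alpha_i * beta_j - alpha_j * beta_i). Collecting: alpha ∧ beta = (-2*x) dx ∧ dy + (-6*z) dx ∧ dz + (3*z) dy ∧ dz.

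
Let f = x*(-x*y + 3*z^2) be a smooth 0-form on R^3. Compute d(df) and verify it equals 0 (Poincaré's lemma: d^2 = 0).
d(df) = 0

Step 1: df = sum_i (∂f/∂x_i) dx_i = (-2*x*y + 3*z^2) dx + (-x^2) dy + (6*x*z) dz.
Step 2: Apply d again. Using the 1-form formula, the coefficient of dx ∧ dy in d(df) is ∂^2 f/∂x ∂y - ∂^2 f/∂y ∂x = (-2*x) - (-2*x) = 0 (equality of mixed partials for smooth f).
Similarly for dx ∧ dz and dy ∧ dz — all coefficients vanish. So d(df) = 0.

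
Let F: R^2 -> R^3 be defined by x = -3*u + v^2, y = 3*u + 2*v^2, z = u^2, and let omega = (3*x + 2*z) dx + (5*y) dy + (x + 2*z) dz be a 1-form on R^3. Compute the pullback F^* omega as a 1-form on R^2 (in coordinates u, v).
F^* omega = (4*u^3 - 12*u^2 + 2*u*v^2 + 72*u + 21*v^2) du + (2*v*(2*u^2 + 21*u + 23*v^2)) dv

Using F^*(f dg) = (f ∘ F) d(g ∘ F), substitute each coordinate x_i by F_i(u, v) in f_i, and replace dx_i by d F_i = (∂F_i/∂u) du + (∂F_i/∂v) dv.
  For the x component: f_1(F) = 2*u^2 - 9*u + 3*v^2; d F_1 = (-3) du + (2*v) dv
  For the y component: f_2(F) = 15*u + 10*v^2; d F_2 = (3) du + (4*v) dv
  For the z component: f_3(F) = 2*u^2 - 3*u + v^2; d F_3 = (2*u) du + (0) dv
Combining and collecting du, dv coefficients:
  coeff of du: 4*u^3 - 12*u^2 + 2*u*v^2 + 72*u + 21*v^2
  coeff of dv: 2*v*(2*u^2 + 21*u + 23*v^2)
F^* omega = (4*u^3 - 12*u^2 + 2*u*v^2 + 72*u + 21*v^2) du + (2*v*(2*u^2 + 21*u + 23*v^2)) dv.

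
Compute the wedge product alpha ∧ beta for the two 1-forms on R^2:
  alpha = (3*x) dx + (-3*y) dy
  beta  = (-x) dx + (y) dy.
alpha ∧ beta = 0

Distribute the wedge, using dx_i ∧ dx_j = -dx_j ∧ dx_i and dx_i ∧ dx_i = 0. For each pair (i, j) with i < j, the coefficient of dx_i ∧ dx_j in alpha ∧ beta is (alpha_i * beta_j - alpha_j * beta_i). Collecting: alpha ∧ beta = 0.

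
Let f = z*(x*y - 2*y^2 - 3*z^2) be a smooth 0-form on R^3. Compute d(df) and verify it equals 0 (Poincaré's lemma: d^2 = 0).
d(df) = 0

Step 1: df = sum_i (∂f/∂x_i) dx_i = (y*z) dx + (z*(x - 4*y)) dy + (x*y - 2*y^2 - 9*z^2) dz.
Step 2: Apply d again. Using the 1-form formula, the coefficient of dx ∧ dy in d(df) is ∂^2 f/∂x ∂y - ∂^2 f/∂y ∂x = (z) - (z) = 0 (equality of mixed partials for smooth f).
Similarly for dx ∧ dz and dy ∧ dz — all coefficients vanish. So d(df) = 0.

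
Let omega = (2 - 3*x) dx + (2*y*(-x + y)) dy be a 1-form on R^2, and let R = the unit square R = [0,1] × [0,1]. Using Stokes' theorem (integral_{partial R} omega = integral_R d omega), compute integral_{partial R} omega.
integral_(partial R) omega = -1

Stokes: integral_partial_R omega = integral_R d omega with d omega = (∂Q/∂x - ∂P/∂y) dx ∧ dy.
  ∂Q/∂x = -2*y
  ∂P/∂y = 0
  integrand = ∂Q/∂x - ∂P/∂y = -2*y.
Integrating over R: integral_0^1 integral_0^1 (-2*y) dx dy = -1.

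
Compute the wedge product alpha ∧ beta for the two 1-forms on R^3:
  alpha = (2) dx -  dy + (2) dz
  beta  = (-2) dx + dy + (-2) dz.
alpha ∧ beta = 0

Distribute the wedge, using dx_i ∧ dx_j = -dx_j ∧ dx_i and dx_i ∧ dx_i = 0. For each pair (i, j) with i < j, the coefficient of dx_i ∧ dx_j in alpha ∧ beta is (alpha_i * beta_j - alpha_j * beta_i). Collecting: alpha ∧ beta = 0.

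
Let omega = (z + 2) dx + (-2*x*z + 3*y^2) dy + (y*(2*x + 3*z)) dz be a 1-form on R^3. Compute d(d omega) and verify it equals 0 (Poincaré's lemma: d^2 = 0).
d(d omega) = 0

Step 1: d omega = sum_{i<j} (∂f_j/∂x_i - ∂f_i/∂x_j) dx_i ∧ dx_j:
  coeff of dx ∧ dy: -2*z
  coeff of dx ∧ dz: 2*y - 1
  coeff of dy ∧ dz: 4*x + 3*z
Step 2: Apply d again to each 2-form coefficient. The only possible 3-form in R^3 is dx ∧ dy ∧ dz, with coefficient
  ∂(coeff of dy∧dz)/∂x - ∂(coeff of dx∧dz)/∂y + ∂(coeff of dx∧dy)/∂z
  = ∂/∂x (4*x + 3*z) - ∂/∂y (2*y - 1) + ∂/∂z (-2*z).
Each of these terms simplifies to sums of mixed partials that cancel in pairs. The result is 0 (by equality of mixed partials for smooth functions — Schwarz / Clairaut).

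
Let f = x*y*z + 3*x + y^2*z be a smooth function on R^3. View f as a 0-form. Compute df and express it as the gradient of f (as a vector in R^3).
df = (y*z + 3) dx + (z*(x + 2*y)) dy + (y*(x + y)) dz; grad f = (y*z + 3, z*(x + 2*y), y*(x + y))

For a 0-form f, d f = (∂f/∂x) dx + (∂f/∂y) dy + (∂f/∂z) dz. The components of the vector representation are exactly the entries of grad f in Cartesian coordinates:
  ∂f/∂x = y*z + 3
  ∂f/∂y = z*(x + 2*y)
  ∂f/∂z = y*(x + y).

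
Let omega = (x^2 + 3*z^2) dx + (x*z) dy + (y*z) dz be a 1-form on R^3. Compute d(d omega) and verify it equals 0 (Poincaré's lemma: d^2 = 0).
d(d omega) = 0

Step 1: d omega = sum_{i<j} (∂f_j/∂x_i - ∂f_i/∂x_j) dx_i ∧ dx_j:
  coeff of dx ∧ dy: z
  coeff of dx ∧ dz: -6*z
  coeff of dy ∧ dz: -x + z
Step 2: Apply d again to each 2-form coefficient. The only possible 3-form in R^3 is dx ∧ dy ∧ dz, with coefficient
  ∂(coeff of dy∧dz)/∂x - ∂(coeff of dx∧dz)/∂y + ∂(coeff of dx∧dy)/∂z
  = ∂/∂x (-x + z) - ∂/∂y (-6*z) + ∂/∂z (z).
Each of these terms simplifies to sums of mixed partials that cancel in pairs. The result is 0 (by equality of mixed partials for smooth functions — Schwarz / Clairaut).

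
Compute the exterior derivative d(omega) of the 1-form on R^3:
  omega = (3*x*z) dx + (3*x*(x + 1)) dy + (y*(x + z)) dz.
d(omega) = (6*x + 3) dx ∧ dy + (-3*x + y) dx ∧ dz + (x + z) dy ∧ dz

For a 1-form omega = sum_i f_i dx_i, the exterior derivative is
  d(omega) = sum_{i < j} (∂f_j/∂x_i - ∂f_i/∂x_j) dx_i ∧ dx_j.
  coefficient of dx ∧ dy: ∂f_2/∂x - ∂f_1/∂y = ∂(3*x*(x + 1))/∂x - ∂(3*x*z)/∂y = 6*x + 3
  coefficient of dx ∧ dz: ∂f_3/∂x - ∂f_1/∂z = ∂(y*(x + z))/∂x - ∂(3*x*z)/∂z = -3*x + y
  coefficient of dy ∧ dz: ∂f_3/∂y - ∂f_2/∂z = ∂(y*(x + z))/∂y - ∂(3*x*(x + 1))/∂z = x + z
Assembling: d(omega) = (6*x + 3) dx ∧ dy + (-3*x + y) dx ∧ dz + (x + z) dy ∧ dz.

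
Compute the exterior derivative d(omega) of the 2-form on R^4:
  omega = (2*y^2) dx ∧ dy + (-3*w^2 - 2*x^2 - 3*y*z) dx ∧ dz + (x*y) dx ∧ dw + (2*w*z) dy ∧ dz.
d(omega) = (3*z) dx ∧ dy ∧ dz + (-6*w) dx ∧ dz ∧ dw + (-x) dx ∧ dy ∧ dw + (2*z) dy ∧ dz ∧ dw

For a 2-form omega = sum_{i<j} g_{ij} dx_i ∧ dx_j, the exterior derivative is
  d(omega) = sum_{i<j} d(g_{ij}) ∧ dx_i ∧ dx_j = sum_{i<j, k} (∂g_{ij}/∂x_k) dx_k ∧ dx_i ∧ dx_j.
Expand each term, using dx_k ∧ dx_i ∧ dx_j = sgn(permutation) dx_{(a)} ∧ dx_{(b)} ∧ dx_{(c)} with (a < b < c) sorted:
  d(-3*w^2 - 2*x^2 - 3*y*z) includes (∂/∂y)(-3*w^2 - 2*x^2 - 3*y*z) dy = (-3*z) dy, which multiplied by dx ∧ dz gives (3*z) dx ∧ dy ∧ dz
  d(-3*w^2 - 2*x^2 - 3*y*z) includes (∂/∂w)(-3*w^2 - 2*x^2 - 3*y*z) dw = (-6*w) dw, which multiplied by dx ∧ dz gives (-6*w) dx ∧ dz ∧ dw
  d(x*y) includes (∂/∂y)(x*y) dy = (x) dy, which multiplied by dx ∧ dw gives (-x) dx ∧ dy ∧ dw
  d(2*w*z) includes (∂/∂w)(2*w*z) dw = (2*z) dw, which multiplied by dy ∧ dz gives (2*z) dy ∧ dz ∧ dw
Collecting like 3-forms: d(omega) = (3*z) dx ∧ dy ∧ dz + (-6*w) dx ∧ dz ∧ dw + (-x) dx ∧ dy ∧ dw + (2*z) dy ∧ dz ∧ dw.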